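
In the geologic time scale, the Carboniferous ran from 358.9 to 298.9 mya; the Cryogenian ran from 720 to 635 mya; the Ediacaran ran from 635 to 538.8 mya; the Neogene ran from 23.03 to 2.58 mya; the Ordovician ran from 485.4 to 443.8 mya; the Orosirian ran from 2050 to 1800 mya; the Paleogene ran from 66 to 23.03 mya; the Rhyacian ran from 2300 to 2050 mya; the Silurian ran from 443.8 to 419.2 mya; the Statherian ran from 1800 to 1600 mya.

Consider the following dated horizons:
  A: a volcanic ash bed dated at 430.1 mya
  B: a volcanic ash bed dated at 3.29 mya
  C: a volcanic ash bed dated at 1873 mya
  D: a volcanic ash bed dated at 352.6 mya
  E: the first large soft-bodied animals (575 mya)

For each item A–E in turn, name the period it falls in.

A — Silurian; B — Neogene; C — Orosirian; D — Carboniferous; E — Ediacaran

Match each age against the start–end ranges in the excerpt: A = 430.1 Ma → Silurian (443.8–419.2); B = 3.29 Ma → Neogene (23.03–2.58); C = 1873 Ma → Orosirian (2050–1800); D = 352.6 Ma → Carboniferous (358.9–298.9); E = 575 Ma → Ediacaran (635–538.8).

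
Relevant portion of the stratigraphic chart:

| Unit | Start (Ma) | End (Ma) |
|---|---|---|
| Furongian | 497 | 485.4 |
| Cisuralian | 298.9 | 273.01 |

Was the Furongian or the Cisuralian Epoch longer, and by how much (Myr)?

Furongian: 497 − 485.4 = 11.6 Myr.
Cisuralian: 298.9 − 273.01 = 25.89 Myr.
Difference: 25.89 − 11.6 = 14.29 Myr, so the Cisuralian was longer.

Cisuralian, by 14.29 million years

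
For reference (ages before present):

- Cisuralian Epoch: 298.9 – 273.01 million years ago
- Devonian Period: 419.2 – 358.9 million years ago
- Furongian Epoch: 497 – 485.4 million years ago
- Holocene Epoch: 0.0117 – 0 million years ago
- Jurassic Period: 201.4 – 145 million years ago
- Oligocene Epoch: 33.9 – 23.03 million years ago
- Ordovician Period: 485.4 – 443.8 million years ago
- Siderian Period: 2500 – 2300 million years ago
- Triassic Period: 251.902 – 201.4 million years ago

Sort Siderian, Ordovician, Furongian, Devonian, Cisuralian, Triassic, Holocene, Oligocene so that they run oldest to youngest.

Siderian, Furongian, Ordovician, Devonian, Cisuralian, Triassic, Oligocene, Holocene

The oldest of these is Siderian (starts 2500 Ma) and the youngest is Holocene (ends 0 Ma).
In between, by decreasing start age: Furongian (497), Ordovician (485.4), Devonian (419.2), Cisuralian (298.9), Triassic (251.902), Oligocene (33.9).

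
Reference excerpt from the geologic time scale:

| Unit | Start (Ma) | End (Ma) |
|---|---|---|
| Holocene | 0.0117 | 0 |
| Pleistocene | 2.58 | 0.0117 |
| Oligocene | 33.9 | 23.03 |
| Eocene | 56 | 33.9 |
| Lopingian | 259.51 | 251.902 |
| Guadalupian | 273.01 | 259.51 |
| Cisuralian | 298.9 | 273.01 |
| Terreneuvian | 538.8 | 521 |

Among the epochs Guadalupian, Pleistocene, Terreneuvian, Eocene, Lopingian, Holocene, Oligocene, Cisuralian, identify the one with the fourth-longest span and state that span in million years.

Guadalupian, 13.5 million years

Durations: Guadalupian 13.5; Pleistocene 2.5683; Terreneuvian 17.8; Eocene 22.1; Lopingian 7.608; Holocene 0.0117; Oligocene 10.87; Cisuralian 25.89 Myr.
Sorted longest-first: Cisuralian (25.89), Eocene (22.1), Terreneuvian (17.8), Guadalupian (13.5), Oligocene (10.87), Lopingian (7.608), Pleistocene (2.5683), Holocene (0.0117).
The fourth longest is Guadalupian at 13.5 Myr.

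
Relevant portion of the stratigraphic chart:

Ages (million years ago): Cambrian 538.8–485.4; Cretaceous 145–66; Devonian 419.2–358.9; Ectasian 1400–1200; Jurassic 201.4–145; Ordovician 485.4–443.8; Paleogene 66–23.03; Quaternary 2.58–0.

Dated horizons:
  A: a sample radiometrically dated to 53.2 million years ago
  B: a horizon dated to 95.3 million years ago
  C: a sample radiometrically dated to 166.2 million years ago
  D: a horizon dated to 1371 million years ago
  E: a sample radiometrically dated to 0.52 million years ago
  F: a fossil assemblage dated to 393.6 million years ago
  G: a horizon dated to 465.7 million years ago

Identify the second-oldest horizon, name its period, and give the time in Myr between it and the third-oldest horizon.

G, in the Ordovician; 72.1 million years to F

Larger Ma means older, so oldest first: D 1371 > G 465.7 > F 393.6 > C 166.2 > B 95.3 > A 53.2 > E 0.52.
Counting 2 along gives G (465.7 Ma); the excerpt puts that inside the Ordovician, 485.4–443.8 Ma.
Next in line is F (393.6 Ma), and 465.7 − 393.6 = 72.1 Myr.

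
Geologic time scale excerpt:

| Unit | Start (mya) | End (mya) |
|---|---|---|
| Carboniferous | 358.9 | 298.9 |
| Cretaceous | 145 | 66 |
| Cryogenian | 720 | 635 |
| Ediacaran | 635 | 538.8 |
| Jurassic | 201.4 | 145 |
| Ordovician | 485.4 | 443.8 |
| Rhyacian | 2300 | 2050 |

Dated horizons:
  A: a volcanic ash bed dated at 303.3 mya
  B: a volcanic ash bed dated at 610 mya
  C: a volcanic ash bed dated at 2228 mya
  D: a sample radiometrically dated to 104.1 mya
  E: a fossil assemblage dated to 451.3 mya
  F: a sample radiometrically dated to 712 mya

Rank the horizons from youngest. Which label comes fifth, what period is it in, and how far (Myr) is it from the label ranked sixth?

F, in the Cryogenian; 1516 million years to C

Smaller Ma means younger, so youngest first: D 104.1 < A 303.3 < E 451.3 < B 610 < F 712 < C 2228.
Counting 5 along gives F (712 Ma); the excerpt puts that inside the Cryogenian, 720–635 Ma.
Next in line is C (2228 Ma), and 2228 − 712 = 1516 Myr.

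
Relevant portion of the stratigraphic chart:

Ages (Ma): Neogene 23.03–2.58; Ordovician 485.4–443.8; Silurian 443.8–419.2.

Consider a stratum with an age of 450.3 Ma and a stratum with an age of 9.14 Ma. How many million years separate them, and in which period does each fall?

441.16 million years apart; the first in the Ordovician, the second in the Neogene

Elapsed time: 450.3 − 9.14 = 441.16 Myr.
450.3 Ma lies within 485.4–443.8 Ma: Ordovician.
9.14 Ma lies within 23.03–2.58 Ma: Neogene.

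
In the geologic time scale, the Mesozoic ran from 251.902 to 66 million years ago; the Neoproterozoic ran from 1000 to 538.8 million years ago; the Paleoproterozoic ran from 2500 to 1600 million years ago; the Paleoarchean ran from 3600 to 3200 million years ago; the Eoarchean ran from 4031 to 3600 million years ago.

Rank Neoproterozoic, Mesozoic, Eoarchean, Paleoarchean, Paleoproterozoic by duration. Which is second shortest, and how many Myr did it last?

Start − end for each: Neoproterozoic 1000 − 538.8 = 461.2; Mesozoic 251.902 − 66 = 185.902; Eoarchean 4031 − 3600 = 431; Paleoarchean 3600 − 3200 = 400; Paleoproterozoic 2500 − 1600 = 900.
Ranking these from shortest: Mesozoic < Paleoarchean < Eoarchean < Neoproterozoic < Paleoproterozoic.
Position 2 in that ranking is Paleoarchean, which lasted 400 Myr.

Paleoarchean, 400 million years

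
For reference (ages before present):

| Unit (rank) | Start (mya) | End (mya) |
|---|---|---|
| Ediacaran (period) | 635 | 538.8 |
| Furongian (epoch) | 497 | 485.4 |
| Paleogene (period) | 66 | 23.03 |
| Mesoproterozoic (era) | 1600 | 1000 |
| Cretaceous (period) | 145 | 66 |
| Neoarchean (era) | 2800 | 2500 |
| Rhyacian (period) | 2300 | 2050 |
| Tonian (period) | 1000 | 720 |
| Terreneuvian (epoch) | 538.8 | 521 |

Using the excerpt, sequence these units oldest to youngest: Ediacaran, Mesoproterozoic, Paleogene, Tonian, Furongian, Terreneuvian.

Mesoproterozoic, then Tonian, then Ediacaran, then Terreneuvian, then Furongian, then Paleogene

Sorting by start age (descending Ma, since larger Ma = older): Mesoproterozoic began 1600, Tonian began 1000, Ediacaran began 635, Terreneuvian began 538.8, Furongian began 497, Paleogene began 66.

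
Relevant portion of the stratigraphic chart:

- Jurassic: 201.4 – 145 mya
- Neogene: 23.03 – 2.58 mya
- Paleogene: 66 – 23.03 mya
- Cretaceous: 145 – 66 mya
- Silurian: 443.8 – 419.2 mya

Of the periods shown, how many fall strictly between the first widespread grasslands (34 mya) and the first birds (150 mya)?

150 Ma sits inside the Jurassic (201.4–145) and 34 Ma inside the Paleogene (66–23.03); neither of those is wholly between the two dates.
The listed periods lying completely between them are Cretaceous — 1 in all.

1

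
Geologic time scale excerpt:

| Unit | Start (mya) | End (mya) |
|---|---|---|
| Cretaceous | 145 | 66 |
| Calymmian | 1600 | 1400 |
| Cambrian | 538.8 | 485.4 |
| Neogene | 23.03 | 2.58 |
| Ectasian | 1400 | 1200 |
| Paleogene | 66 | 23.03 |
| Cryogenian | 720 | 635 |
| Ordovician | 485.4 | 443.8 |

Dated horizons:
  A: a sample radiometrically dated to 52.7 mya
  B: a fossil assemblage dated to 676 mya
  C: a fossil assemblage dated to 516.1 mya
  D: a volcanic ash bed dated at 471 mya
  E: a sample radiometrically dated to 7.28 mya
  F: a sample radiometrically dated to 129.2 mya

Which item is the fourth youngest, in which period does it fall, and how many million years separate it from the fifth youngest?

D, in the Ordovician; 45.1 million years to C

Smaller Ma means younger, so youngest first: E 7.28 < A 52.7 < F 129.2 < D 471 < C 516.1 < B 676.
Counting 4 along gives D (471 Ma); the excerpt puts that inside the Ordovician, 485.4–443.8 Ma.
Next in line is C (516.1 Ma), and 516.1 − 471 = 45.1 Myr.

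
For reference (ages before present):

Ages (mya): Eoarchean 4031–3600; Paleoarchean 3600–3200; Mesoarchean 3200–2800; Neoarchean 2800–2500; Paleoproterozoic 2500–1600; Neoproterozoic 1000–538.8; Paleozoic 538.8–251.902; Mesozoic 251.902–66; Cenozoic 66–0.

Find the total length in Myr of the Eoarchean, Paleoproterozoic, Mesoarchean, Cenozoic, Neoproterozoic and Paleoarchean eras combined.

2658.2 million years

Each duration: Eoarchean = 431; Paleoproterozoic = 900; Mesoarchean = 400; Cenozoic = 66; Neoproterozoic = 461.2; Paleoarchean = 400.
Sum: 431 + 900 + 400 + 66 + 461.2 + 400 = 2658.2 Myr.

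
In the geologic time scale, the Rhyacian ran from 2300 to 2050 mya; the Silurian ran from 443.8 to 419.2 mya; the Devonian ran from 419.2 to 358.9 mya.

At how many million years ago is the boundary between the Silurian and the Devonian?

419.2 mya

The Silurian ends and the Devonian begins at 419.2 mya.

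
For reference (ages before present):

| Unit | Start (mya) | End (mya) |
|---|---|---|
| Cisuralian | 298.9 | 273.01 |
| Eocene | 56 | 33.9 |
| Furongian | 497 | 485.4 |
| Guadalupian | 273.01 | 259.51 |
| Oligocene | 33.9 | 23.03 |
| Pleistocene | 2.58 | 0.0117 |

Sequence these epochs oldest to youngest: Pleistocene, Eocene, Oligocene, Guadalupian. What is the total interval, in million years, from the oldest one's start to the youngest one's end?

Guadalupian → Eocene → Oligocene → Pleistocene; total span 272.9983 Myr

Start ages (Ma): Guadalupian 273.01, Eocene 56, Oligocene 33.9, Pleistocene 2.58.
Ordered oldest to youngest: Guadalupian, Eocene, Oligocene, Pleistocene.
Span = 273.01 − 0.0117 = 272.9983 Myr.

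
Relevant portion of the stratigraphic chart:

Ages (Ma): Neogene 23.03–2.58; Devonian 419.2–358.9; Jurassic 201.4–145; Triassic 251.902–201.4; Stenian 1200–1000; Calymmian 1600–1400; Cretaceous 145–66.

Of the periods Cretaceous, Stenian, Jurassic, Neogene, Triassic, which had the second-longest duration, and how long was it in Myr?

Cretaceous, 79 million years

Durations: Cretaceous 79; Stenian 200; Jurassic 56.4; Neogene 20.45; Triassic 50.502 Myr.
Sorted longest-first: Stenian (200), Cretaceous (79), Jurassic (56.4), Triassic (50.502), Neogene (20.45).
The second longest is Cretaceous at 79 Myr.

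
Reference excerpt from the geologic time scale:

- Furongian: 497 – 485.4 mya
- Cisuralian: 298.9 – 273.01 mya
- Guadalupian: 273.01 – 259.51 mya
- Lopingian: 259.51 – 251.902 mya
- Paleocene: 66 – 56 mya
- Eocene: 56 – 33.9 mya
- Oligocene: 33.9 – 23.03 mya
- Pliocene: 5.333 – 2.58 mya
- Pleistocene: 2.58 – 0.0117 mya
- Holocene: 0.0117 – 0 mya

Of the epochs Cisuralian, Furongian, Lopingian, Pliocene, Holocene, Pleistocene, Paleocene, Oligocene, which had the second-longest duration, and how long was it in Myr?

Furongian, 11.6 million years

Durations: Cisuralian 25.89; Furongian 11.6; Lopingian 7.608; Pliocene 2.753; Holocene 0.0117; Pleistocene 2.5683; Paleocene 10; Oligocene 10.87 Myr.
Sorted longest-first: Cisuralian (25.89), Furongian (11.6), Oligocene (10.87), Paleocene (10), Lopingian (7.608), Pliocene (2.753), Pleistocene (2.5683), Holocene (0.0117).
The second longest is Furongian at 11.6 Myr.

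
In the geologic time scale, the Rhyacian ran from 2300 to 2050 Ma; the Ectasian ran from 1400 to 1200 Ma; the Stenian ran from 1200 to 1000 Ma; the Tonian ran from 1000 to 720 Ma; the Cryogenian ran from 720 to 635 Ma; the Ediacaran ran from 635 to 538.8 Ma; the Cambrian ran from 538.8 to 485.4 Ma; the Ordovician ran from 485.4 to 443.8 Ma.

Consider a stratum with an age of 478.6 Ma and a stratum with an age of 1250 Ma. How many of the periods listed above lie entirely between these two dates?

The older date is 1250 Ma and the younger is 478.6 Ma.
Periods with start < 1250 and end > 478.6 Ma: Stenian (1200–1000), Tonian (1000–720), Cryogenian (720–635), Ediacaran (635–538.8), Cambrian (538.8–485.4).
That is 5 complete periods.

5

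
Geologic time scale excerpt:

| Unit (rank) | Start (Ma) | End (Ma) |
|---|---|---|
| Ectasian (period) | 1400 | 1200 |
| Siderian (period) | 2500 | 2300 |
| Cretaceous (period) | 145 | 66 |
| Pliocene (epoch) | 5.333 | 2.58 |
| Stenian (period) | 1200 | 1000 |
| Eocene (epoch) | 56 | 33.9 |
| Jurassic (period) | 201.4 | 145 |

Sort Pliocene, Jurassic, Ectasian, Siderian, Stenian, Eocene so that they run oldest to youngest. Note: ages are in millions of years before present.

Siderian, then Ectasian, then Stenian, then Jurassic, then Eocene, then Pliocene

Read off each span (Ma): Pliocene 5.333–2.58; Jurassic 201.4–145; Ectasian 1400–1200; Siderian 2500–2300; Stenian 1200–1000; Eocene 56–33.9.
Larger Ma is older, so oldest→youngest is Siderian, Ectasian, Stenian, Jurassic, Eocene, Pliocene.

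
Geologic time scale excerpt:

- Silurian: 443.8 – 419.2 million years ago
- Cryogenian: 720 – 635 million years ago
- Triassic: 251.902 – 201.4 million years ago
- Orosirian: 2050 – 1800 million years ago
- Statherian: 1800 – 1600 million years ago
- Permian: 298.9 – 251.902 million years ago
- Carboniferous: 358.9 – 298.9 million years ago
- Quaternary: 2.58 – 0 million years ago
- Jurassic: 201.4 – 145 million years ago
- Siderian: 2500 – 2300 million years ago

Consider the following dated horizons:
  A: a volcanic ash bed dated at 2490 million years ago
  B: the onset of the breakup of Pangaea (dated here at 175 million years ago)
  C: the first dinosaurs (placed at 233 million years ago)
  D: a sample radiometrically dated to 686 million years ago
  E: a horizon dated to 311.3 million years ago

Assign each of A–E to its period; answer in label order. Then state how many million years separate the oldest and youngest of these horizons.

Match each age against the start–end ranges in the excerpt: A = 2490 Ma → Siderian (2500–2300); B = 175 Ma → Jurassic (201.4–145); C = 233 Ma → Triassic (251.902–201.4); D = 686 Ma → Cryogenian (720–635); E = 311.3 Ma → Carboniferous (358.9–298.9).
The largest age is 2490 Ma and the smallest is 175 Ma; their difference is 2315 Myr.

A — Siderian; B — Jurassic; C — Triassic; D — Cryogenian; E — Carboniferous; span 2315 million years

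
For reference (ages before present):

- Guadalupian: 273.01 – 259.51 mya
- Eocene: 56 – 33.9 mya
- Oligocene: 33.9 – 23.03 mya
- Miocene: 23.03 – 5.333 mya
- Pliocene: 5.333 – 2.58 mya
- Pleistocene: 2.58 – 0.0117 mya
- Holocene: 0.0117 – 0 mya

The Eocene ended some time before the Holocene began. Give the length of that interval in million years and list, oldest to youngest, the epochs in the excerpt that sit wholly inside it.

The Eocene closes at 33.9 Ma and the Holocene opens at 0.0117 Ma, so the interval is 33.9 − 0.0117 = 33.8883 Myr.
An epoch fits inside if it starts at or after 33.9 Ma and ends at or before 0.0117 Ma; oldest first that gives Oligocene, Miocene, Pliocene, Pleistocene.

33.8883 million years; Oligocene, Miocene, Pliocene, Pleistocene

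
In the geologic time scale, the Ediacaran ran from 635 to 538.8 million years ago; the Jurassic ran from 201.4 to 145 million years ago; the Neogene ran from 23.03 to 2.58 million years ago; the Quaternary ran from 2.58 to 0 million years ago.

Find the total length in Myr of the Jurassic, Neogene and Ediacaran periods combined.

Duration is start − end for each: (201.4 − 145) + (23.03 − 2.58) + (635 − 538.8).
That is 56.4 + 20.45 + 96.2, which totals 173.05 million years.

173.05 million years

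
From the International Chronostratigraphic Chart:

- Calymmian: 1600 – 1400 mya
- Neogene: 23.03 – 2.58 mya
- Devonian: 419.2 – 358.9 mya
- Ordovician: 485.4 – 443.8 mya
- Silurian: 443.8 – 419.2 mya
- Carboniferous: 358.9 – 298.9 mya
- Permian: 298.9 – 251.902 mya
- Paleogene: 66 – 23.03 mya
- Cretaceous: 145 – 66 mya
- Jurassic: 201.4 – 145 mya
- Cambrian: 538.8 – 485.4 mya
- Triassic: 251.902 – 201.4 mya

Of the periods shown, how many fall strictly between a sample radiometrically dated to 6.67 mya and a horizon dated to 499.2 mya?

The older date is 499.2 Ma and the younger is 6.67 Ma.
Periods with start < 499.2 and end > 6.67 Ma: Ordovician (485.4–443.8), Silurian (443.8–419.2), Devonian (419.2–358.9), Carboniferous (358.9–298.9), Permian (298.9–251.902), Triassic (251.902–201.4), Jurassic (201.4–145), Cretaceous (145–66), Paleogene (66–23.03).
That is 9 complete periods.

9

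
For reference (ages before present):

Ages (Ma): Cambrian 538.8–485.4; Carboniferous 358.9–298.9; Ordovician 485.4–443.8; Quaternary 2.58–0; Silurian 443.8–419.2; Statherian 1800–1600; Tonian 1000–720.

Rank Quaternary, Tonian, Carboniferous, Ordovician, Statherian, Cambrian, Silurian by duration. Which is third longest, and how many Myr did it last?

Carboniferous, 60 million years

Start − end for each: Quaternary 2.58 − 0 = 2.58; Tonian 1000 − 720 = 280; Carboniferous 358.9 − 298.9 = 60; Ordovician 485.4 − 443.8 = 41.6; Statherian 1800 − 1600 = 200; Cambrian 538.8 − 485.4 = 53.4; Silurian 443.8 − 419.2 = 24.6.
Ranking these from longest: Tonian > Statherian > Carboniferous > Cambrian > Ordovician > Silurian > Quaternary.
Position 3 in that ranking is Carboniferous, which lasted 60 Myr.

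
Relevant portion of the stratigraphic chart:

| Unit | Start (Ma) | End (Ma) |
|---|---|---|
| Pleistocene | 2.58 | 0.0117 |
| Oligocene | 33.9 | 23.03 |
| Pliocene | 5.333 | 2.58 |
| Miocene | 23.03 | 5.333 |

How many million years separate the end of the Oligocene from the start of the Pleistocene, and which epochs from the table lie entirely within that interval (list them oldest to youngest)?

End of Oligocene = 23.03 Ma; start of Pleistocene = 2.58 Ma.
Gap = 23.03 − 2.58 = 20.45 Myr.
Epochs wholly inside 23.03–2.58 Ma: Miocene (23.03–5.333), Pliocene (5.333–2.58).

20.45 million years; Miocene, Pliocene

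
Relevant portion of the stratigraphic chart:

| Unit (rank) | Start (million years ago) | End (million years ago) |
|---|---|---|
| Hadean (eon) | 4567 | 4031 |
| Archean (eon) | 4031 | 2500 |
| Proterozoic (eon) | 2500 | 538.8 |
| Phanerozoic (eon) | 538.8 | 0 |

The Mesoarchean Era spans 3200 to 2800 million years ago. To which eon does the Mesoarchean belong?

Archean

The Mesoarchean (3200–2800 Ma) lies entirely within 4031–2500 Ma, the Archean Eon.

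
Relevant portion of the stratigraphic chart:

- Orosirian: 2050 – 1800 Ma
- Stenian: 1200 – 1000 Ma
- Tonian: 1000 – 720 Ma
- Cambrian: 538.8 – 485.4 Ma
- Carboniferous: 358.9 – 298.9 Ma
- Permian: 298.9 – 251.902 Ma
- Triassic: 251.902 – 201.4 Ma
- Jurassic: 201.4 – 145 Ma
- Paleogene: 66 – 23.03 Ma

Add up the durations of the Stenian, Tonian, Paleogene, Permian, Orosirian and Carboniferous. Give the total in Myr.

Each duration: Stenian = 200; Tonian = 280; Paleogene = 42.97; Permian = 46.998; Orosirian = 250; Carboniferous = 60.
Sum: 200 + 280 + 42.97 + 46.998 + 250 + 60 = 879.968 Myr.

879.968 million years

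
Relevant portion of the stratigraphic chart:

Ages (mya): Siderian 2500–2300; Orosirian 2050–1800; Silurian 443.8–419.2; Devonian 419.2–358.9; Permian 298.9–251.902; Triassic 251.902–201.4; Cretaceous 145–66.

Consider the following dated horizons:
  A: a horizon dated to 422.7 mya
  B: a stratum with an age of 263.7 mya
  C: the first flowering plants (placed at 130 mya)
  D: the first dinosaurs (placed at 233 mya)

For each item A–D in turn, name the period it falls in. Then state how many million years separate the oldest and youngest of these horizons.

A: 422.7 Ma lies in 443.8–419.2 Ma, so Silurian.
B: 263.7 Ma lies in 298.9–251.902 Ma, so Permian.
C: 130 Ma lies in 145–66 Ma, so Cretaceous.
D: 233 Ma lies in 251.902–201.4 Ma, so Triassic.
Oldest = 422.7 Ma, youngest = 130 Ma → span 292.7 Myr.

A — Silurian; B — Permian; C — Cretaceous; D — Triassic; span 292.7 million years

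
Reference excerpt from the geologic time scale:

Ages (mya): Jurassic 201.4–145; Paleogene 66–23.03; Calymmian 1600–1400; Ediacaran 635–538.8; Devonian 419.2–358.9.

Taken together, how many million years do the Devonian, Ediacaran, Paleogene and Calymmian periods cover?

Each duration: Devonian = 60.3; Ediacaran = 96.2; Paleogene = 42.97; Calymmian = 200.
Sum: 60.3 + 96.2 + 42.97 + 200 = 399.47 Myr.

399.47 million years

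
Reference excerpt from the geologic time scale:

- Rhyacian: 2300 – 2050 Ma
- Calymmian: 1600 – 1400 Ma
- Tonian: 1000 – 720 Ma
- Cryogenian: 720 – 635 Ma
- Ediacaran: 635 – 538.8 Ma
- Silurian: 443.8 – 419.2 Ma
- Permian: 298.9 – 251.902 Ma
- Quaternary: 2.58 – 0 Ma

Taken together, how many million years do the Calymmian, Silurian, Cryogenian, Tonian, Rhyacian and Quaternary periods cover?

842.18 million years

Duration is start − end for each: (1600 − 1400) + (443.8 − 419.2) + (720 − 635) + (1000 − 720) + (2300 − 2050) + (2.58 − 0).
That is 200 + 24.6 + 85 + 280 + 250 + 2.58, which totals 842.18 million years.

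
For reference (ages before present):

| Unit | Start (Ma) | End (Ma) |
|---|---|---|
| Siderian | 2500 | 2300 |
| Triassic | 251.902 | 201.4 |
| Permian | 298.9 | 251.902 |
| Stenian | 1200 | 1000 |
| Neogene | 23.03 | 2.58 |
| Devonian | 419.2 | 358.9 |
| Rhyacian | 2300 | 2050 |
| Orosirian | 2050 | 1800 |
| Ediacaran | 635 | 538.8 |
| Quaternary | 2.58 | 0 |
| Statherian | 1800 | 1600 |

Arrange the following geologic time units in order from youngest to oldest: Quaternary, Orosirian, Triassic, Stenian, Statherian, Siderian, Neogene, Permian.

Sorting by start age (ascending Ma, since larger Ma = older): Quaternary began 2.58, Neogene began 23.03, Triassic began 251.902, Permian began 298.9, Stenian began 1200, Statherian began 1800, Orosirian began 2050, Siderian began 2500.

Quaternary, Neogene, Triassic, Permian, Stenian, Statherian, Orosirian, Siderian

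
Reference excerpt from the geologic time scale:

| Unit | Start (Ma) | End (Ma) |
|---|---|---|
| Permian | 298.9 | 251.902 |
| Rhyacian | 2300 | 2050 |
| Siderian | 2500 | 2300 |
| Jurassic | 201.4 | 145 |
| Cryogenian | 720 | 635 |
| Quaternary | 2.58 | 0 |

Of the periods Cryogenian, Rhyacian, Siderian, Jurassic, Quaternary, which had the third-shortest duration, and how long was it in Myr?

Cryogenian, 85 million years

Durations: Cryogenian 85; Rhyacian 250; Siderian 200; Jurassic 56.4; Quaternary 2.58 Myr.
Sorted shortest-first: Quaternary (2.58), Jurassic (56.4), Cryogenian (85), Siderian (200), Rhyacian (250).
The third shortest is Cryogenian at 85 Myr.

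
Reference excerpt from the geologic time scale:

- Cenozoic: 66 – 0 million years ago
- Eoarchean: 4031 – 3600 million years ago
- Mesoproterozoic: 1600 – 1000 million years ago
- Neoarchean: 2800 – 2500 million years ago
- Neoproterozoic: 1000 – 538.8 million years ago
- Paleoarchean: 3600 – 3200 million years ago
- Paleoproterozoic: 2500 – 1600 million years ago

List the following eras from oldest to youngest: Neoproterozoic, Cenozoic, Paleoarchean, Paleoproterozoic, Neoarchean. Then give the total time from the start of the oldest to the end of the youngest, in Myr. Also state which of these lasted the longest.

Paleoarchean, Neoarchean, Paleoproterozoic, Neoproterozoic, Cenozoic; total span 3600 Myr; longest is Paleoproterozoic

Start ages (Ma): Paleoarchean 3600, Neoarchean 2800, Paleoproterozoic 2500, Neoproterozoic 1000, Cenozoic 66.
Ordered oldest to youngest: Paleoarchean, Neoarchean, Paleoproterozoic, Neoproterozoic, Cenozoic.
Span = 3600 − 0 = 3600 Myr.
Durations: Neoarchean 300, Paleoarchean 400, Neoproterozoic 461.2, Paleoproterozoic 900, Cenozoic 66 → longest is Paleoproterozoic (900 Myr).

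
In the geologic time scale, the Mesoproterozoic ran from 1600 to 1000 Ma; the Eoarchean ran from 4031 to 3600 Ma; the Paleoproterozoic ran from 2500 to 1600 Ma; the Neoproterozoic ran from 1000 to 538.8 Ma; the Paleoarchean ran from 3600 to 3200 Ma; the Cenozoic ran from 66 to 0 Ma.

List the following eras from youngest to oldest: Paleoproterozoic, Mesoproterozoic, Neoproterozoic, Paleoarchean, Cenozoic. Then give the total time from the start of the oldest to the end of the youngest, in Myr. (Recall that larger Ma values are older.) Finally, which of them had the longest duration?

Start ages (Ma): Paleoarchean 3600, Paleoproterozoic 2500, Mesoproterozoic 1600, Neoproterozoic 1000, Cenozoic 66.
Ordered youngest to oldest: Cenozoic, Neoproterozoic, Mesoproterozoic, Paleoproterozoic, Paleoarchean.
Span = 3600 − 0 = 3600 Myr.
Durations: Mesoproterozoic 600, Paleoproterozoic 900, Paleoarchean 400, Cenozoic 66, Neoproterozoic 461.2 → longest is Paleoproterozoic (900 Myr).

Cenozoic → Neoproterozoic → Mesoproterozoic → Paleoproterozoic → Paleoarchean; total span 3600 Myr; longest is Paleoproterozoic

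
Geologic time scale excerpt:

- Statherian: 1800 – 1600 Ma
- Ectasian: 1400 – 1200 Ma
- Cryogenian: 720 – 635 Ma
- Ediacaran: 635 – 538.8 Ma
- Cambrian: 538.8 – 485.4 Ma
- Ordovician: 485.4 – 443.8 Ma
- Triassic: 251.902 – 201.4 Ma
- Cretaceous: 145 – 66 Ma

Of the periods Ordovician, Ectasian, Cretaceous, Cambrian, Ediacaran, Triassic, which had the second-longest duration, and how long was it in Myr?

Ediacaran, 96.2 million years

Durations: Ordovician 41.6; Ectasian 200; Cretaceous 79; Cambrian 53.4; Ediacaran 96.2; Triassic 50.502 Myr.
Sorted longest-first: Ectasian (200), Ediacaran (96.2), Cretaceous (79), Cambrian (53.4), Triassic (50.502), Ordovician (41.6).
The second longest is Ediacaran at 96.2 Myr.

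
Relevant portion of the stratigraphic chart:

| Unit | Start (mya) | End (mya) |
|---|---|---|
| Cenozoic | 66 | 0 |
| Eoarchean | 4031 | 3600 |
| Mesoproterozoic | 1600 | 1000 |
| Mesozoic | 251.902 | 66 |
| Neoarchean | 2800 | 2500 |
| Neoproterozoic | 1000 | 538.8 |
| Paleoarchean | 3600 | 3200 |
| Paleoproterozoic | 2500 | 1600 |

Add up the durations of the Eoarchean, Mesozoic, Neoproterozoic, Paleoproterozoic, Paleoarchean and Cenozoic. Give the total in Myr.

2444.102 million years

Each duration: Eoarchean = 431; Mesozoic = 185.902; Neoproterozoic = 461.2; Paleoproterozoic = 900; Paleoarchean = 400; Cenozoic = 66.
Sum: 431 + 185.902 + 461.2 + 900 + 400 + 66 = 2444.102 Myr.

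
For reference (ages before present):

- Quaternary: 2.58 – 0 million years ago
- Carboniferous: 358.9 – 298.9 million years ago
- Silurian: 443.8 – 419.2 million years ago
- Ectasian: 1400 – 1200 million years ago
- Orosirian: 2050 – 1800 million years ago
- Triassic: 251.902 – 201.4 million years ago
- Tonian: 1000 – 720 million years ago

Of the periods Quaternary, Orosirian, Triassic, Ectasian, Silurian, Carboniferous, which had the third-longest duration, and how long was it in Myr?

Start − end for each: Quaternary 2.58 − 0 = 2.58; Orosirian 2050 − 1800 = 250; Triassic 251.902 − 201.4 = 50.502; Ectasian 1400 − 1200 = 200; Silurian 443.8 − 419.2 = 24.6; Carboniferous 358.9 − 298.9 = 60.
Ranking these from longest: Orosirian > Ectasian > Carboniferous > Triassic > Silurian > Quaternary.
Position 3 in that ranking is Carboniferous, which lasted 60 Myr.

Carboniferous, 60 million years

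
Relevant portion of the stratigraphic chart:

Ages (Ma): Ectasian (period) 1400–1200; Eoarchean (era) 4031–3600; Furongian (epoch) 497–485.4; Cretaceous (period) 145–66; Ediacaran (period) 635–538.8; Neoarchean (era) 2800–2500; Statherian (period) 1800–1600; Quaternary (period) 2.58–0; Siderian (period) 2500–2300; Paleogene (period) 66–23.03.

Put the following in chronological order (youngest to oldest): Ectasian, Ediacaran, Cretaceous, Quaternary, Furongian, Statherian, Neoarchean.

Quaternary, then Cretaceous, then Furongian, then Ediacaran, then Ectasian, then Statherian, then Neoarchean

The oldest of these is Neoarchean (starts 2800 Ma) and the youngest is Quaternary (ends 0 Ma).
In between, by decreasing start age: Statherian (1800), Ectasian (1400), Ediacaran (635), Furongian (497), Cretaceous (145).
Listing youngest first means reversing that sequence.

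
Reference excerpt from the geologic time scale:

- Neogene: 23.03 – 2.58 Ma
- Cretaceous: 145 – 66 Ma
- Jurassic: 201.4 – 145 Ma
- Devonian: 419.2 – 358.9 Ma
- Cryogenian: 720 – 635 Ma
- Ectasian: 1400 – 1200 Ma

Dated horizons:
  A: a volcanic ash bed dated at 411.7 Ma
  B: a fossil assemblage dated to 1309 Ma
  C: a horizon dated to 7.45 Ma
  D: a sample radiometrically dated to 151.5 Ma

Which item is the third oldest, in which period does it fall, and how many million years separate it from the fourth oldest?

D, in the Jurassic; 144.05 million years to C

Larger Ma means older, so oldest first: B 1309 > A 411.7 > D 151.5 > C 7.45.
Counting 3 along gives D (151.5 Ma); the excerpt puts that inside the Jurassic, 201.4–145 Ma.
Next in line is C (7.45 Ma), and 151.5 − 7.45 = 144.05 Myr.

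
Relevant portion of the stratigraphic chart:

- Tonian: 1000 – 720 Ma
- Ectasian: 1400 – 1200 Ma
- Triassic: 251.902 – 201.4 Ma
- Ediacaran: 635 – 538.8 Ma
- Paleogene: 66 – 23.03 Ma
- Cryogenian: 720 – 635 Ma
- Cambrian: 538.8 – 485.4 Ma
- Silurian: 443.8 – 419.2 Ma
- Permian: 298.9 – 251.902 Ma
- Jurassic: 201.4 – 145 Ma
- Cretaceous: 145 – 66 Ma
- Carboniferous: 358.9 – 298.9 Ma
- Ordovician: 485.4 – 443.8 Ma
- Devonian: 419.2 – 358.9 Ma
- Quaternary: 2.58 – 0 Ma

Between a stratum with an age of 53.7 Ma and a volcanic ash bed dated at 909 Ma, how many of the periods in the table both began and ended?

11

The older date is 909 Ma and the younger is 53.7 Ma.
Periods with start < 909 and end > 53.7 Ma: Cryogenian (720–635), Ediacaran (635–538.8), Cambrian (538.8–485.4), Ordovician (485.4–443.8), Silurian (443.8–419.2), Devonian (419.2–358.9), Carboniferous (358.9–298.9), Permian (298.9–251.902), Triassic (251.902–201.4), Jurassic (201.4–145), Cretaceous (145–66).
That is 11 complete periods.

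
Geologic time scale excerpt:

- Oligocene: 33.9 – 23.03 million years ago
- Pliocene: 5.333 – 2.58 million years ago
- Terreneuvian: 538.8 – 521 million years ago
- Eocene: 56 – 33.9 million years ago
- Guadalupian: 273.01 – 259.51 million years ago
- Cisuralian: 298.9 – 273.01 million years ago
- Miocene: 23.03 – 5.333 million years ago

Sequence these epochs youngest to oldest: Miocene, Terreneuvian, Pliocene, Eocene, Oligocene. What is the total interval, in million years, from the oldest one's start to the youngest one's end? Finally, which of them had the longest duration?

Start ages (Ma): Terreneuvian 538.8, Eocene 56, Oligocene 33.9, Miocene 23.03, Pliocene 5.333.
Ordered youngest to oldest: Pliocene, Miocene, Oligocene, Eocene, Terreneuvian.
Span = 538.8 − 2.58 = 536.22 Myr.
Durations: Pliocene 2.753, Miocene 17.697, Oligocene 10.87, Terreneuvian 17.8, Eocene 22.1 → longest is Eocene (22.1 Myr).

Pliocene, Miocene, Oligocene, Eocene, Terreneuvian; total span 536.22 Myr; longest is Eocene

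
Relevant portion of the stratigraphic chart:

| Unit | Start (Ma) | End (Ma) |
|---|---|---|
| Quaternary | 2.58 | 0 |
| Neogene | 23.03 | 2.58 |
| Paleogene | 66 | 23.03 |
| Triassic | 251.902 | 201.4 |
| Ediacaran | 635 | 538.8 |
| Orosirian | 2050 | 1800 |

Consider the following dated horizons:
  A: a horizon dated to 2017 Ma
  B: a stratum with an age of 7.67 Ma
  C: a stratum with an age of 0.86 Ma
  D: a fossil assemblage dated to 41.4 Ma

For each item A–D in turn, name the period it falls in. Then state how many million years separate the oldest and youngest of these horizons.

A: 2017 Ma lies in 2050–1800 Ma, so Orosirian.
B: 7.67 Ma lies in 23.03–2.58 Ma, so Neogene.
C: 0.86 Ma lies in 2.58–0 Ma, so Quaternary.
D: 41.4 Ma lies in 66–23.03 Ma, so Paleogene.
Oldest = 2017 Ma, youngest = 0.86 Ma → span 2016.14 Myr.

A — Orosirian; B — Neogene; C — Quaternary; D — Paleogene; span 2016.14 million years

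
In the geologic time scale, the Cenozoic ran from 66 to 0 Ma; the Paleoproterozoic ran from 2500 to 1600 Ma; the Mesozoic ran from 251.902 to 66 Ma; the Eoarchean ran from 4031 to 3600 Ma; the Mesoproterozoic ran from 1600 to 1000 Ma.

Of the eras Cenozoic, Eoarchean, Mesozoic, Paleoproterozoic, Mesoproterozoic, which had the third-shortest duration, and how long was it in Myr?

Start − end for each: Cenozoic 66 − 0 = 66; Eoarchean 4031 − 3600 = 431; Mesozoic 251.902 − 66 = 185.902; Paleoproterozoic 2500 − 1600 = 900; Mesoproterozoic 1600 − 1000 = 600.
Ranking these from shortest: Cenozoic < Mesozoic < Eoarchean < Mesoproterozoic < Paleoproterozoic.
Position 3 in that ranking is Eoarchean, which lasted 431 Myr.

Eoarchean, 431 million years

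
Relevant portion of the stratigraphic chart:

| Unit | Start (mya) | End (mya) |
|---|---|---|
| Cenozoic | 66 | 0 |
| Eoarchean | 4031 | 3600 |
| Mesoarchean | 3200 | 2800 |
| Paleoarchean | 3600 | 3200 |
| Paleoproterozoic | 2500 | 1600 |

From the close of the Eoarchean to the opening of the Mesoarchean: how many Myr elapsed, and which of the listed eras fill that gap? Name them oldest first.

The Eoarchean closes at 3600 Ma and the Mesoarchean opens at 3200 Ma, so the interval is 3600 − 3200 = 400 Myr.
An era fits inside if it starts at or after 3600 Ma and ends at or before 3200 Ma; oldest first that gives Paleoarchean.

400 million years; Paleoarchean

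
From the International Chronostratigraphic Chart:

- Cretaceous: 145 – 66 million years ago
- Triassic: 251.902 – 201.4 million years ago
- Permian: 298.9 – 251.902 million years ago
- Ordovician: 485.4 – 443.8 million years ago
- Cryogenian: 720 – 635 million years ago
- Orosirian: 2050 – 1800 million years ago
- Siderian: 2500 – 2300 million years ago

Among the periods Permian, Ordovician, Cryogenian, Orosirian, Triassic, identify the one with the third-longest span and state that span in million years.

Durations: Permian 46.998; Ordovician 41.6; Cryogenian 85; Orosirian 250; Triassic 50.502 Myr.
Sorted longest-first: Orosirian (250), Cryogenian (85), Triassic (50.502), Permian (46.998), Ordovician (41.6).
The third longest is Triassic at 50.502 Myr.

Triassic, 50.502 million years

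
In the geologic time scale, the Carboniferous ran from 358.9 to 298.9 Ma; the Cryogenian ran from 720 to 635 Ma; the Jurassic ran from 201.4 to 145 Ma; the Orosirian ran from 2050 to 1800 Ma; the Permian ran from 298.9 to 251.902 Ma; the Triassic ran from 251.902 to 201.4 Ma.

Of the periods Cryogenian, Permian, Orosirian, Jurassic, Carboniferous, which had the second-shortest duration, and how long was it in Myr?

Jurassic, 56.4 million years

Start − end for each: Cryogenian 720 − 635 = 85; Permian 298.9 − 251.902 = 46.998; Orosirian 2050 − 1800 = 250; Jurassic 201.4 − 145 = 56.4; Carboniferous 358.9 − 298.9 = 60.
Ranking these from shortest: Permian < Jurassic < Carboniferous < Cryogenian < Orosirian.
Position 2 in that ranking is Jurassic, which lasted 56.4 Myr.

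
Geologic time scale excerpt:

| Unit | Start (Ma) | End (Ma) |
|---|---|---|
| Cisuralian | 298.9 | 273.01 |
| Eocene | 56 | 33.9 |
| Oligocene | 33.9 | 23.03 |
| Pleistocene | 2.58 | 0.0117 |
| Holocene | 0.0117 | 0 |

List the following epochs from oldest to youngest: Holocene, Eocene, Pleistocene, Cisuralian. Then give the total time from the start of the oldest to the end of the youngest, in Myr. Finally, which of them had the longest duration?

Cisuralian → Eocene → Pleistocene → Holocene; total span 298.9 Myr; longest is Cisuralian

From the excerpt: Holocene 0.0117–0; Eocene 56–33.9; Pleistocene 2.58–0.0117; Cisuralian 298.9–273.01 (Ma).
Larger Ma is earlier, so the oldest is Cisuralian and the youngest is Holocene; oldest to youngest: Cisuralian, Eocene, Pleistocene, Holocene.
Oldest start 298.9 minus youngest end 0 gives 298.9 Myr overall.
Individual lengths (start − end): Eocene 22.1; Cisuralian 25.89; Holocene 0.0117; Pleistocene 2.5683. The largest is Cisuralian at 25.89 Myr.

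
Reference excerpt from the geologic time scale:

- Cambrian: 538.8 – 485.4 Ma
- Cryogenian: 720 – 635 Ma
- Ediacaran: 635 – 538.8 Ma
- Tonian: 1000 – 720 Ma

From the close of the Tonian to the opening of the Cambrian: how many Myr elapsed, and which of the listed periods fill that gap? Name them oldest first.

The Tonian closes at 720 Ma and the Cambrian opens at 538.8 Ma, so the interval is 720 − 538.8 = 181.2 Myr.
A period fits inside if it starts at or after 720 Ma and ends at or before 538.8 Ma; oldest first that gives Cryogenian, Ediacaran.

181.2 million years; Cryogenian, Ediacaran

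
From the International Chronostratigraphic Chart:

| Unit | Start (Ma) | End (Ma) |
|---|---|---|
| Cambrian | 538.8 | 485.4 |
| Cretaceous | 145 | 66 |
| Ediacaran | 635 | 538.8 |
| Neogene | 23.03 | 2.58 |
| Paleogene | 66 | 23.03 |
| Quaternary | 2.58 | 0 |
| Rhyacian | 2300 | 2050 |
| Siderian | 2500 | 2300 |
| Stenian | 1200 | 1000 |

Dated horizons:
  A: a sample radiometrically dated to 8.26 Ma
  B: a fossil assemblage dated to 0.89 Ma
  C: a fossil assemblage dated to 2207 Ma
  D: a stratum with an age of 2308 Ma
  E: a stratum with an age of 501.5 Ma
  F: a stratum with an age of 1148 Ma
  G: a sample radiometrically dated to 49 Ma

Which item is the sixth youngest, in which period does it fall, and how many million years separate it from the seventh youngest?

Smaller Ma means younger, so youngest first: B 0.89 < A 8.26 < G 49 < E 501.5 < F 1148 < C 2207 < D 2308.
Counting 6 along gives C (2207 Ma); the excerpt puts that inside the Rhyacian, 2300–2050 Ma.
Next in line is D (2308 Ma), and 2308 − 2207 = 101 Myr.

C, in the Rhyacian; 101 million years to D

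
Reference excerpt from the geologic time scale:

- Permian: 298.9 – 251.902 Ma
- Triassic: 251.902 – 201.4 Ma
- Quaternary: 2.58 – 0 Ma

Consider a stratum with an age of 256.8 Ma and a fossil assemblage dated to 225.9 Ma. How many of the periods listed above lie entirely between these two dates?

0

The older date is 256.8 Ma and the younger is 225.9 Ma.
No period both begins after 256.8 Ma and ends before 225.9 Ma, so the count is 0.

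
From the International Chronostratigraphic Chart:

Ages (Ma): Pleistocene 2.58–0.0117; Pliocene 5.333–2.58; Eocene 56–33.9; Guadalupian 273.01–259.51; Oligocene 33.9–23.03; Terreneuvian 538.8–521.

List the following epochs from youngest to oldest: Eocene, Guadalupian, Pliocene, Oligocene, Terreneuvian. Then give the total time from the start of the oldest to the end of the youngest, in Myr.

Pliocene → Oligocene → Eocene → Guadalupian → Terreneuvian; total span 536.22 Myr

Start ages (Ma): Terreneuvian 538.8, Guadalupian 273.01, Eocene 56, Oligocene 33.9, Pliocene 5.333.
Ordered youngest to oldest: Pliocene, Oligocene, Eocene, Guadalupian, Terreneuvian.
Span = 538.8 − 2.58 = 536.22 Myr.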